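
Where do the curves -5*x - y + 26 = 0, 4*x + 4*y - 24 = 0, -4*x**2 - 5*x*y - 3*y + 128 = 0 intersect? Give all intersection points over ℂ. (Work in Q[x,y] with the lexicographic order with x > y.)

Compute a lex Gröbner basis by Buchberger's algorithm.
f_1 = -5*x - y + 26, LT = x.
f_2 = 4*x + 4*y - 24, LT = x.
f_3 = -4*x**2 - 5*x*y - 3*y + 128, LT = x**2.

S(f_1,f_2): lcm = x. S = -4/5*y + 4/5.
  leading term y: no divisor's leading term divides it; move -4/5*y to the remainder.
  leading term 1: no divisor's leading term divides it; move 4/5 to the remainder.
  remainder -4/5*y + 4/5 ≠ 0; add h_4 = -4/5*y + 4/5 to the basis.

The other S-polynomials (S(f_1,f_3), S(f_2,f_3), S(f_1,h_4), S(f_2,h_4), S(f_3,h_4)) all reduce to 0 modulo the current basis, so we have a Gröbner basis.
Inter-reduce: drop elements whose leading term is divisible by another's, tail-reduce, and make monic.
Reduced Gröbner basis: {x - 5, y - 1}.

A lex Gröbner basis eliminates variables successively. Here y - 1 depends only on y, with roots {1}; lifting each root through the earlier basis elements recovers the full solutions.
  y = 1: the earlier basis element becomes x - 5 = 0, giving x = 5 — point (5, 1).

{(5, 1)}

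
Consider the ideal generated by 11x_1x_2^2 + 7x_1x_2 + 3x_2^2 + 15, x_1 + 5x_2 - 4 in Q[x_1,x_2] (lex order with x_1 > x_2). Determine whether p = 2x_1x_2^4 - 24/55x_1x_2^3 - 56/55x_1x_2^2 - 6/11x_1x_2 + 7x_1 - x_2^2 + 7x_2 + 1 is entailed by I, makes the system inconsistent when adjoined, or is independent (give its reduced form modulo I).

2x_1x_2^4 - 24/55x_1x_2^3 - 56/55x_1x_2^2 - 6/11x_1x_2 + 7x_1 - x_2^2 + 7x_2 + 1 is independent of I; its normal form modulo I is -x_2^2 - 28x_2 + 29.

First compute the reduced Gröbner basis of I by Buchberger's algorithm.
f_1 = 11x_1x_2^2 + 7x_1x_2 + 3x_2^2 + 15, LT = x_1x_2^2.
f_2 = x_1 + 5x_2 - 4, LT = x_1.

S(f_1,f_2): lcm = x_1x_2^2. S = 7/11x_1x_2 - 5x_2^3 + 47/11x_2^2 + 15/11.
  reduce S modulo (f_1, f_2):
  remainder -5x_2^3 + 12/11x_2^2 + 28/11x_2 + 15/11 ≠ 0; add h_3 = -5x_2^3 + 12/11x_2^2 + 28/11x_2 + 15/11 to the basis.

The other S-polynomials (S(f_1,h_3), S(f_2,h_3)) all reduce to 0 modulo the current basis, so we have a Gröbner basis.
Inter-reduce: drop elements whose leading term is divisible by another's, tail-reduce, and make monic.
Reduced Gröbner basis: {x_1 + 5x_2 - 4, x_2^3 - 12/55x_2^2 - 28/55x_2 - 3/11}.
Label its elements g_1 = x_1 + 5x_2 - 4, g_2 = x_2^3 - 12/55x_2^2 - 28/55x_2 - 3/11.

Reduce p = 2x_1x_2^4 - 24/55x_1x_2^3 - 56/55x_1x_2^2 - 6/11x_1x_2 + 7x_1 - x_2^2 + 7x_2 + 1 modulo G:
  leading term x_1x_2^4: subtract (2x_2^4)·g_1 from 2x_1x_2^4 - 24/55x_1x_2^3 - 56/55x_1x_2^2 - 6/11x_1x_2 + 7x_1 - x_2^2 + 7x_2 + 1 → -24/55x_1x_2^3 - 56/55x_1x_2^2 - 6/11x_1x_2 + 7x_1 - 10x_2^5 + 8x_2^4 - x_2^2 + 7x_2 + 1
  leading term x_1x_2^3: subtract (-24/55x_2^3)·g_1 from -24/55x_1x_2^3 - 56/55x_1x_2^2 - 6/11x_1x_2 + 7x_1 - 10x_2^5 + 8x_2^4 - x_2^2 + 7x_2 + 1 → -56/55x_1x_2^2 - 6/11x_1x_2 + 7x_1 - 10x_2^5 + 112/11x_2^4 - 96/55x_2^3 - x_2^2 + 7x_2 + 1
  leading term x_1x_2^2: subtract (-56/55x_2^2)·g_1 from -56/55x_1x_2^2 - 6/11x_1x_2 + 7x_1 - 10x_2^5 + 112/11x_2^4 - 96/55x_2^3 - x_2^2 + 7x_2 + 1 → -6/11x_1x_2 + 7x_1 - 10x_2^5 + 112/11x_2^4 + 184/55x_2^3 - 279/55x_2^2 + 7x_2 + 1
  leading term x_1x_2: subtract (-6/11x_2)·g_1 from -6/11x_1x_2 + 7x_1 - 10x_2^5 + 112/11x_2^4 + 184/55x_2^3 - 279/55x_2^2 + 7x_2 + 1 → 7x_1 - 10x_2^5 + 112/11x_2^4 + 184/55x_2^3 - 129/55x_2^2 + 53/11x_2 + 1
  leading term x_1: subtract (7)·g_1 from 7x_1 - 10x_2^5 + 112/11x_2^4 + 184/55x_2^3 - 129/55x_2^2 + 53/11x_2 + 1 → -10x_2^5 + 112/11x_2^4 + 184/55x_2^3 - 129/55x_2^2 - 332/11x_2 + 29
  leading term x_2^5: subtract (-10x_2^2)·g_2 from -10x_2^5 + 112/11x_2^4 + 184/55x_2^3 - 129/55x_2^2 - 332/11x_2 + 29 → 8x_2^4 - 96/55x_2^3 - 279/55x_2^2 - 332/11x_2 + 29
  leading term x_2^4: subtract (8x_2)·g_2 from 8x_2^4 - 96/55x_2^3 - 279/55x_2^2 - 332/11x_2 + 29 → -x_2^2 - 28x_2 + 29
  leading term x_2^2: no divisor's leading term divides it; move -x_2^2 to the remainder.
  leading term x_2: no divisor's leading term divides it; move -28x_2 to the remainder.
  leading term 1: no divisor's leading term divides it; move 29 to the remainder.
  normal form = -x_2^2 - 28x_2 + 29.
The normal form is nonzero, so p ∉ I. Since p minus its normal form lies in I, I + (p) = I + (r) where r = -x_2^2 - 28x_2 + 29; decide whether this ideal is the whole ring.
Run Buchberger on G together with r (pairs among the g_i already reduce to 0 since G is a Gröbner basis):
g_1 = x_1 + 5x_2 - 4, LT = x_1.
g_2 = x_2^3 - 12/55x_2^2 - 28/55x_2 - 3/11, LT = x_2^3.
r = -x_2^2 - 28x_2 + 29, LT = x_2^2.

S(g_2,r): lcm = x_2^3. S = -1552/55x_2^2 + 1567/55x_2 - 3/11.
  reduce S modulo (g_1, g_2, r):
  remainder 4093/5x_2 - 4093/5 ≠ 0; add m_4 = 4093/5x_2 - 4093/5 to the basis.

The other S-polynomials (S(g_1,g_2), S(g_1,r), S(g_1,m_4), S(g_2,m_4), S(r,m_4)) all reduce to 0 modulo the current basis, so we have a Gröbner basis.
Inter-reduce: drop elements whose leading term is divisible by another's, tail-reduce, and make monic.
Reduced Gröbner basis: {x_1 + 1, x_2 - 1}.
The reduced Gröbner basis of I + (p) is {x_1 + 1, x_2 - 1} ≠ {1}, a proper ideal, so the enlarged system stays consistent: p is independent of I, with normal form -x_2^2 - 28x_2 + 29.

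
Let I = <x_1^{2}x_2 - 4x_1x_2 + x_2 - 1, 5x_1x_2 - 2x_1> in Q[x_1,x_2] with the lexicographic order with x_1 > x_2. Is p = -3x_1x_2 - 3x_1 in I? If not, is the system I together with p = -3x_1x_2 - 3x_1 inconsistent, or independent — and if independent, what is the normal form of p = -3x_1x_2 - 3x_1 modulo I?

-3x_1x_2 - 3x_1 is independent of I; its normal form modulo I is -\tfrac{21}{5}x_1.

First compute the reduced Gröbner basis of I by Buchberger's algorithm.
f_1 = x_1^{2}x_2 - 4x_1x_2 + x_2 - 1, LT = x_1^{2}x_2.
f_2 = 5x_1x_2 - 2x_1, LT = x_1x_2.

S(f_1,f_2): lcm = x_1^{2}x_2. S = \tfrac{2}{5}x_1^{2} - 4x_1x_2 + x_2 - 1.
  leading term x_1^{2}: no divisor's leading term divides it; move \tfrac{2}{5}x_1^{2} to the remainder.
  leading term x_1x_2: subtract (-\tfrac{4}{5})·f_2 from -4x_1x_2 + x_2 - 1 → -\tfrac{8}{5}x_1 + x_2 - 1
  leading term x_1: no divisor's leading term divides it; move -\tfrac{8}{5}x_1 to the remainder.
  leading term x_2: no divisor's leading term divides it; move x_2 to the remainder.
  leading term 1: no divisor's leading term divides it; move -1 to the remainder.
  remainder \tfrac{2}{5}x_1^{2} - \tfrac{8}{5}x_1 + x_2 - 1 ≠ 0; add h_3 = \tfrac{2}{5}x_1^{2} - \tfrac{8}{5}x_1 + x_2 - 1 to the basis.

S(f_1,h_3): lcm = x_1^{2}x_2. S = -\tfrac{5}{2}x_2^{2} + \tfrac{7}{2}x_2 - 1.
  leading term x_2^{2}: no divisor's leading term divides it; move -\tfrac{5}{2}x_2^{2} to the remainder.
  leading term x_2: no divisor's leading term divides it; move \tfrac{7}{2}x_2 to the remainder.
  leading term 1: no divisor's leading term divides it; move -1 to the remainder.
  remainder -\tfrac{5}{2}x_2^{2} + \tfrac{7}{2}x_2 - 1 ≠ 0; add h_4 = -\tfrac{5}{2}x_2^{2} + \tfrac{7}{2}x_2 - 1 to the basis.

The other S-polynomials (S(f_2,h_3), S(f_1,h_4), S(f_2,h_4), S(h_3,h_4)) all reduce to 0 modulo the current basis, so we have a Gröbner basis.
Inter-reduce: drop elements whose leading term is divisible by another's, tail-reduce, and make monic.
Reduced Gröbner basis: {x_1^{2} - 4x_1 + \tfrac{5}{2}x_2 - \tfrac{5}{2}, x_1x_2 - \tfrac{2}{5}x_1, x_2^{2} - \tfrac{7}{5}x_2 + \tfrac{2}{5}}.
Label its elements g_1 = x_1^{2} - 4x_1 + \tfrac{5}{2}x_2 - \tfrac{5}{2}, g_2 = x_1x_2 - \tfrac{2}{5}x_1, g_3 = x_2^{2} - \tfrac{7}{5}x_2 + \tfrac{2}{5}.

Reduce p = -3x_1x_2 - 3x_1 modulo G:
  leading term x_1x_2: subtract (-3)·g_2 from -3x_1x_2 - 3x_1 → -\tfrac{21}{5}x_1
  leading term x_1: no divisor's leading term divides it; move -\tfrac{21}{5}x_1 to the remainder.
  normal form = -\tfrac{21}{5}x_1.
The normal form is nonzero, so p ∉ I. Since p minus its normal form lies in I, I + (p) = I + (r) where r = -\tfrac{21}{5}x_1; decide whether this ideal is the whole ring.
Run Buchberger on G together with r (pairs among the g_i already reduce to 0 since G is a Gröbner basis):
g_1 = x_1^{2} - 4x_1 + \tfrac{5}{2}x_2 - \tfrac{5}{2}, LT = x_1^{2}.
g_2 = x_1x_2 - \tfrac{2}{5}x_1, LT = x_1x_2.
g_3 = x_2^{2} - \tfrac{7}{5}x_2 + \tfrac{2}{5}, LT = x_2^{2}.
r = -\tfrac{21}{5}x_1, LT = x_1.

S(g_1,r): lcm = x_1^{2}. S = -4x_1 + \tfrac{5}{2}x_2 - \tfrac{5}{2}.
  leading term x_1: subtract (\tfrac{20}{21})·r from -4x_1 + \tfrac{5}{2}x_2 - \tfrac{5}{2} → \tfrac{5}{2}x_2 - \tfrac{5}{2}
  leading term x_2: no divisor's leading term divides it; move \tfrac{5}{2}x_2 to the remainder.
  leading term 1: no divisor's leading term divides it; move -\tfrac{5}{2} to the remainder.
  remainder \tfrac{5}{2}x_2 - \tfrac{5}{2} ≠ 0; add m_5 = \tfrac{5}{2}x_2 - \tfrac{5}{2} to the basis.

The other S-polynomials (S(g_1,g_2), S(g_1,g_3), S(g_2,g_3), S(g_2,r), S(g_3,r), S(g_1,m_5), S(g_2,m_5), S(g_3,m_5), S(r,m_5)) all reduce to 0 modulo the current basis, so we have a Gröbner basis.
Inter-reduce: drop elements whose leading term is divisible by another's, tail-reduce, and make monic.
Reduced Gröbner basis: {x_1, x_2 - 1}.
The reduced Gröbner basis of I + (p) is {x_1, x_2 - 1} ≠ {1}, a proper ideal, so the enlarged system stays consistent: p is independent of I, with normal form -\tfrac{21}{5}x_1.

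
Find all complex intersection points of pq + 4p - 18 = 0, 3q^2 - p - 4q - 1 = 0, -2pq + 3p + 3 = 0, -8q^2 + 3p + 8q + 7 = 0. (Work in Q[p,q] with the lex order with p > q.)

{(3, 2)}

Compute a lex Gröbner basis by Buchberger's algorithm.
f_1 = pq + 4p - 18, LT = pq.
f_2 = -p + 3q^2 - 4q - 1, LT = p.
f_3 = -2pq + 3p + 3, LT = pq.
f_4 = 3p - 8q^2 + 8q + 7, LT = p.

S(f_1,f_2): lcm = pq. S = 4p + 3q^3 - 4q^2 - q - 18.
  reduce S modulo (f_1, f_2, f_3, f_4):
  remainder 3q^3 + 8q^2 - 17q - 22 ≠ 0; add h_5 = 3q^3 + 8q^2 - 17q - 22 to the basis.

S(f_1,f_3): lcm = pq. S = 11/2p - 33/2.
  reduce S modulo (f_1, f_2, f_3, f_4, h_5):
  remainder 33/2q^2 - 22q - 22 ≠ 0; add h_6 = 33/2q^2 - 22q - 22 to the basis.

S(f_1,f_4): lcm = pq. S = 4p + 8/3q^3 - 8/3q^2 - 7/3q - 18.
  reduce S modulo (f_1, f_2, f_3, f_4, h_5, h_6):
  remainder -7/27q + 14/27 ≠ 0; add h_7 = -7/27q + 14/27 to the basis.

The other S-polynomials (S(f_2,f_3), S(f_2,f_4), S(f_3,f_4), S(f_1,h_5), S(f_2,h_5), S(f_3,h_5), S(f_4,h_5), S(f_1,h_6), S(f_2,h_6), S(f_3,h_6), S(f_4,h_6), S(h_5,h_6), S(f_1,h_7), S(f_2,h_7), S(f_3,h_7), S(f_4,h_7), S(h_5,h_7), S(h_6,h_7)) all reduce to 0 modulo the current basis, so we have a Gröbner basis.
Inter-reduce: drop elements whose leading term is divisible by another's, tail-reduce, and make monic.
Reduced Gröbner basis: {p - 3, q - 2}.

The lex basis is triangular: the last element involves only q. Solving q - 2 = 0 gives q ∈ {2}; substituting each value into the earlier elements determines the remaining variables.
  q = 2: the earlier basis element becomes p - 3 = 0, giving p = 3 — point (3, 2).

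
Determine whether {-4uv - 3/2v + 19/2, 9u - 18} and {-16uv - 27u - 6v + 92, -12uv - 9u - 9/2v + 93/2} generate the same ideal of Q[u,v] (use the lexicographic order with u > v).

Equality of ideals is decidable: compute both reduced Gröbner bases (unique for the ordering) and check whether they agree.
Buchberger on the first generating set:
f_1 = -4uv - 3/2v + 19/2, LT = uv.
f_2 = 9u - 18, LT = u.

S(f_1,f_2): lcm = uv. S = 19/8v - 19/8.
  leading term v: no divisor's leading term divides it; move 19/8v to the remainder.
  leading term 1: no divisor's leading term divides it; move -19/8 to the remainder.
  remainder 19/8v - 19/8 ≠ 0; add g_3 = 19/8v - 19/8 to the basis.

The other S-polynomials (S(f_1,g_3), S(f_2,g_3)) all reduce to 0 modulo the current basis, so we have a Gröbner basis.
Inter-reduce: drop elements whose leading term is divisible by another's, tail-reduce, and make monic.
Reduced Gröbner basis: {u - 2, v - 1}.

Buchberger on the second generating set:
h_1 = -16uv - 27u - 6v + 92, LT = uv.
h_2 = -12uv - 9u - 9/2v + 93/2, LT = uv.

S(h_1,h_2): lcm = uv. S = 15/16u - 15/8.
  leading term u: no divisor's leading term divides it; move 15/16u to the remainder.
  leading term 1: no divisor's leading term divides it; move -15/8 to the remainder.
  remainder 15/16u - 15/8 ≠ 0; add k_3 = 15/16u - 15/8 to the basis.

S(h_1,k_3): lcm = uv. S = 27/16u + 19/8v - 23/4.
  leading term u: subtract (9/5)·k_3 from 27/16u + 19/8v - 23/4 → 19/8v - 19/8
  leading term v: no divisor's leading term divides it; move 19/8v to the remainder.
  leading term 1: no divisor's leading term divides it; move -19/8 to the remainder.
  remainder 19/8v - 19/8 ≠ 0; add k_4 = 19/8v - 19/8 to the basis.

The other S-polynomials (S(h_2,k_3), S(h_1,k_4), S(h_2,k_4), S(k_3,k_4)) all reduce to 0 modulo the current basis, so we have a Gröbner basis.
Inter-reduce: drop elements whose leading term is divisible by another's, tail-reduce, and make monic.
Reduced Gröbner basis: {u - 2, v - 1}.

The two bases agree; hence the ideals are identical.
The choice of monomial ordering does not affect the verdict — as long as both bases are computed under the same ordering, their equality decides ideal equality.

Yes, the ideals are equal.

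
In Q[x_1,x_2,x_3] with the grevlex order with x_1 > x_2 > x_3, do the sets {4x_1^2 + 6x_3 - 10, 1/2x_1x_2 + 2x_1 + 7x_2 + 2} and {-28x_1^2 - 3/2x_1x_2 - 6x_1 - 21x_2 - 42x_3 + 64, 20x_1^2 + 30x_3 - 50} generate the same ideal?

Yes, the ideals are equal.

Since reduced Gröbner bases are canonical representatives of ideals under a given ordering, it suffices to compute and compare them.
Buchberger on the first generating set:
f_1 = 4x_1^2 + 6x_3 - 10, LT = x_1^2.
f_2 = 1/2x_1x_2 + 2x_1 + 7x_2 + 2, LT = x_1x_2.

S(f_1,f_2): lcm = x_1^2x_2. S = -4x_1^2 - 14x_1x_2 + 3/2x_2x_3 - 4x_1 - 5/2x_2.
  reduce S modulo (f_1, f_2):
  remainder 3/2x_2x_3 + 52x_1 + 387/2x_2 + 6x_3 + 46 ≠ 0; add g_3 = 3/2x_2x_3 + 52x_1 + 387/2x_2 + 6x_3 + 46 to the basis.

The other S-polynomials (S(f_1,g_3), S(f_2,g_3)) all reduce to 0 modulo the current basis, so we have a Gröbner basis.
Inter-reduce: drop elements whose leading term is divisible by another's, tail-reduce, and make monic.
Reduced Gröbner basis: {x_1^2 + 3/2x_3 - 5/2, x_1x_2 + 4x_1 + 14x_2 + 4, x_2x_3 + 104/3x_1 + 129x_2 + 4x_3 + 92/3}.

Buchberger on the second generating set:
h_1 = -28x_1^2 - 3/2x_1x_2 - 6x_1 - 21x_2 - 42x_3 + 64, LT = x_1^2.
h_2 = 20x_1^2 + 30x_3 - 50, LT = x_1^2.

S(h_1,h_2): lcm = x_1^2. S = 3/56x_1x_2 + 3/14x_1 + 3/4x_2 + 3/14.
  reduce S modulo (h_1, h_2):
  remainder 3/56x_1x_2 + 3/14x_1 + 3/4x_2 + 3/14 ≠ 0; add k_3 = 3/56x_1x_2 + 3/14x_1 + 3/4x_2 + 3/14 to the basis.

S(h_1,k_3): lcm = x_1^2x_2. S = 3/56x_1x_2^2 - 4x_1^2 - 193/14x_1x_2 + 3/4x_2^2 + 3/2x_2x_3 - 4x_1 - 16/7x_2.
  reduce S modulo (h_1, h_2, k_3):
  remainder 3/2x_2x_3 + 52x_1 + 387/2x_2 + 6x_3 + 46 ≠ 0; add k_4 = 3/2x_2x_3 + 52x_1 + 387/2x_2 + 6x_3 + 46 to the basis.

The other S-polynomials (S(h_2,k_3), S(h_1,k_4), S(h_2,k_4), S(k_3,k_4)) all reduce to 0 modulo the current basis, so we have a Gröbner basis.
Inter-reduce: drop elements whose leading term is divisible by another's, tail-reduce, and make monic.
Reduced Gröbner basis: {x_1^2 + 3/2x_3 - 5/2, x_1x_2 + 4x_1 + 14x_2 + 4, x_2x_3 + 104/3x_1 + 129x_2 + 4x_3 + 92/3}.

The two bases agree; hence the ideals are identical.
The choice of monomial ordering does not affect the verdict — as long as both bases are computed under the same ordering, their equality decides ideal equality.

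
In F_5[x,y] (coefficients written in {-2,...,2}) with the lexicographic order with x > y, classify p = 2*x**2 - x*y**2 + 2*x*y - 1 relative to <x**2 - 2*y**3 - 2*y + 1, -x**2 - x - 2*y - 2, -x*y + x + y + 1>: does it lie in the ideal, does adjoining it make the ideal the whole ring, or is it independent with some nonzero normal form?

Adjoining 2*x**2 - x*y**2 + 2*x*y - 1 makes the ideal the whole ring: the system is inconsistent.

First compute the reduced Gröbner basis of I by Buchberger's algorithm.
f_1 = x**2 - 2*y**3 - 2*y + 1, LT = x**2.
f_2 = -x**2 - x - 2*y - 2, LT = x**2.
f_3 = -x*y + x + y + 1, LT = x*y.

S(f_1,f_2): lcm = x**2. S = -x - 2*y**3 + y - 1.
  leading term x: no divisor's leading term divides it; move -x to the remainder.
  leading term y**3: no divisor's leading term divides it; move -2*y**3 to the remainder.
  leading term y: no divisor's leading term divides it; move y to the remainder.
  leading term 1: no divisor's leading term divides it; move -1 to the remainder.
  remainder -x - 2*y**3 + y - 1 ≠ 0; add h_4 = -x - 2*y**3 + y - 1 to the basis.

S(f_1,f_3): lcm = x**2*y. S = x**2 + x*y + x - 2*y**4 - 2*y**2 + y.
  leading term x**2: subtract (1)·f_1 from x**2 + x*y + x - 2*y**4 - 2*y**2 + y → x*y + x - 2*y**4 + 2*y**3 - 2*y**2 - 2*y - 1
  leading term x*y: subtract (-1)·f_3 from x*y + x - 2*y**4 + 2*y**3 - 2*y**2 - 2*y - 1 → 2*x - 2*y**4 + 2*y**3 - 2*y**2 - y
  leading term x: subtract (-2)·h_4 from 2*x - 2*y**4 + 2*y**3 - 2*y**2 - y → -2*y**4 - 2*y**3 - 2*y**2 + y - 2
  leading term y**4: no divisor's leading term divides it; move -2*y**4 to the remainder.
  leading term y**3: no divisor's leading term divides it; move -2*y**3 to the remainder.
  leading term y**2: no divisor's leading term divides it; move -2*y**2 to the remainder.
  leading term y: no divisor's leading term divides it; move y to the remainder.
  leading term 1: no divisor's leading term divides it; move -2 to the remainder.
  remainder -2*y**4 - 2*y**3 - 2*y**2 + y - 2 ≠ 0; add h_5 = -2*y**4 - 2*y**3 - 2*y**2 + y - 2 to the basis.

S(f_2,f_3): lcm = x**2*y. S = x**2 + 2*x*y + x + 2*y**2 + 2*y.
  leading term x**2: subtract (1)·f_1 from x**2 + 2*x*y + x + 2*y**2 + 2*y → 2*x*y + x + 2*y**3 + 2*y**2 - y - 1
  leading term x*y: subtract (-2)·f_3 from 2*x*y + x + 2*y**3 + 2*y**2 - y - 1 → -2*x + 2*y**3 + 2*y**2 + y + 1
  leading term x: subtract (2)·h_4 from -2*x + 2*y**3 + 2*y**2 + y + 1 → y**3 + 2*y**2 - y - 2
  leading term y**3: no divisor's leading term divides it; move y**3 to the remainder.
  leading term y**2: no divisor's leading term divides it; move 2*y**2 to the remainder.
  leading term y: no divisor's leading term divides it; move -y to the remainder.
  leading term 1: no divisor's leading term divides it; move -2 to the remainder.
  remainder y**3 + 2*y**2 - y - 2 ≠ 0; add h_6 = y**3 + 2*y**2 - y - 2 to the basis.

S(f_1,h_4): lcm = x**2. S = -2*x*y**3 + x*y - x - 2*y**3 - 2*y + 1.
  leading term x*y**3: subtract (2*y**2)·f_3 from -2*x*y**3 + x*y - x - 2*y**3 - 2*y + 1 → -2*x*y**2 + x*y - x + y**3 - 2*y**2 - 2*y + 1
  leading term x*y**2: subtract (2*y)·f_3 from -2*x*y**2 + x*y - x + y**3 - 2*y**2 - 2*y + 1 → -x*y - x + y**3 + y**2 + y + 1
  leading term x*y: subtract (1)·f_3 from -x*y - x + y**3 + y**2 + y + 1 → -2*x + y**3 + y**2
  leading term x: subtract (2)·h_4 from -2*x + y**3 + y**2 → y**2 - 2*y + 2
  leading term y**2: no divisor's leading term divides it; move y**2 to the remainder.
  leading term y: no divisor's leading term divides it; move -2*y to the remainder.
  leading term 1: no divisor's leading term divides it; move 2 to the remainder.
  remainder y**2 - 2*y + 2 ≠ 0; add h_7 = y**2 - 2*y + 2 to the basis.

S(h_5,h_6): lcm = y**4. S = -y**3 + 2*y**2 - y + 1.
  leading term y**3: subtract (-1)·h_6 from -y**3 + 2*y**2 - y + 1 → -y**2 - 2*y - 1
  leading term y**2: subtract (-1)·h_7 from -y**2 - 2*y - 1 → y + 1
  leading term y: no divisor's leading term divides it; move y to the remainder.
  leading term 1: no divisor's leading term divides it; move 1 to the remainder.
  remainder y + 1 ≠ 0; add h_8 = y + 1 to the basis.

The other S-polynomials (S(f_2,h_4), S(f_3,h_4), S(f_1,h_5), S(f_2,h_5), S(f_3,h_5), S(h_4,h_5), S(f_1,h_6), S(f_2,h_6), S(f_3,h_6), S(h_4,h_6), S(f_1,h_7), S(f_2,h_7), S(f_3,h_7), S(h_4,h_7), S(h_5,h_7), S(h_6,h_7), S(f_1,h_8), S(f_2,h_8), S(f_3,h_8), S(h_4,h_8), S(h_5,h_8), S(h_6,h_8), S(h_7,h_8)) all reduce to 0 modulo the current basis, so we have a Gröbner basis.
Inter-reduce: drop elements whose leading term is divisible by another's, tail-reduce, and make monic.
Reduced Gröbner basis: {x, y + 1}.
Label its elements g_1 = x, g_2 = y + 1.

Reduce p = 2*x**2 - x*y**2 + 2*x*y - 1 modulo G:
  leading term x**2: subtract (2*x)·g_1 from 2*x**2 - x*y**2 + 2*x*y - 1 → -x*y**2 + 2*x*y - 1
  leading term x*y**2: subtract (-y**2)·g_1 from -x*y**2 + 2*x*y - 1 → 2*x*y - 1
  leading term x*y: subtract (2*y)·g_1 from 2*x*y - 1 → -1
  leading term 1: no divisor's leading term divides it; move -1 to the remainder.
  normal form = -1.
The normal form is nonzero, so p ∉ I. Since p minus its normal form lies in I, I + (p) = I + (r) where r = -1; decide whether this ideal is the whole ring.
Here r = -1 is a nonzero constant, hence a unit: 1 ∈ I + (p), the Gröbner basis of I + (p) is {1}, and the enlarged system has no common solution — adjoining p is inconsistent.

The remainder on division by a Gröbner basis is unique — it is the normal form.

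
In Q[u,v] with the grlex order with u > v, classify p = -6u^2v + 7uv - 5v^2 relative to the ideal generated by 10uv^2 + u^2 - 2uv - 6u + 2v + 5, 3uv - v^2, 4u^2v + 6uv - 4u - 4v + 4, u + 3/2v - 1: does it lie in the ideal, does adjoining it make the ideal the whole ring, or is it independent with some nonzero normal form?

-6u^2v + 7uv - 5v^2 lies in I (it reduces to 0).

First compute the reduced Gröbner basis of I by Buchberger's algorithm.
f_1 = 10uv^2 + u^2 - 2uv - 6u + 2v + 5, LT = uv^2.
f_2 = 3uv - v^2, LT = uv.
f_3 = 4u^2v + 6uv - 4u - 4v + 4, LT = u^2v.
f_4 = u + 3/2v - 1, LT = u.

S(f_1,f_2): lcm = uv^2. S = 1/3v^3 + 1/10u^2 - 1/5uv - 3/5u + 1/5v + 1/2.
  reduce S modulo (f_1, f_2, f_3, f_4):
  remainder 1/3v^3 - 7/60v^2 + 19/20v ≠ 0; add h_5 = 1/3v^3 - 7/60v^2 + 19/20v to the basis.

S(f_1,f_3): lcm = u^2v^2. S = 1/10u^3 - 1/5u^2v - 3/2uv^2 - 3/5u^2 + 6/5uv + v^2 + 1/2u - v.
  reduce S modulo (f_1, f_2, f_3, f_4, h_5):
  remainder 5261/3600v^2 + 643/1200v ≠ 0; add h_6 = 5261/3600v^2 + 643/1200v to the basis.

S(f_1,f_4): lcm = uv^2. S = -3/2v^3 + 1/10u^2 - 1/5uv + v^2 - 3/5u + 1/5v + 1/2.
  reduce S modulo (f_1, f_2, f_3, f_4, h_5, h_6):
  remainder 53595/10522v ≠ 0; add h_7 = 53595/10522v to the basis.

The other S-polynomials (S(f_2,f_3), S(f_2,f_4), S(f_3,f_4), S(f_1,h_5), S(f_2,h_5), S(f_3,h_5), S(f_4,h_5), S(f_1,h_6), S(f_2,h_6), S(f_3,h_6), S(f_4,h_6), S(h_5,h_6), S(f_1,h_7), S(f_2,h_7), S(f_3,h_7), S(f_4,h_7), S(h_5,h_7), S(h_6,h_7)) all reduce to 0 modulo the current basis, so we have a Gröbner basis.
Inter-reduce: drop elements whose leading term is divisible by another's, tail-reduce, and make monic.
Reduced Gröbner basis: {u - 1, v}.
Label its elements g_1 = u - 1, g_2 = v.

Reduce p = -6u^2v + 7uv - 5v^2 modulo G:
  leading term u^2v: subtract (-6uv)·g_1 from -6u^2v + 7uv - 5v^2 → uv - 5v^2
  leading term uv: subtract (v)·g_1 from uv - 5v^2 → -5v^2 + v
  leading term v^2: subtract (-5v)·g_2 from -5v^2 + v → v
  leading term v: subtract (1)·g_2 from v → 0
  normal form = 0.
Since the normal form is 0, p ∈ I.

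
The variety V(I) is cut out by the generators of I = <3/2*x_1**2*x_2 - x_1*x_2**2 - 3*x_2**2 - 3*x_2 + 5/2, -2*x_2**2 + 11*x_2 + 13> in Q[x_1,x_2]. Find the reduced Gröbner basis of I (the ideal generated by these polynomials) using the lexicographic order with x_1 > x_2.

G = {x_1**2 - 2/3*x_1*x_2 - 68/39*x_2 - 133/39, x_2**2 - 11/2*x_2 - 13/2}

f_1 = 3/2*x_1**2*x_2 - x_1*x_2**2 - 3*x_2**2 - 3*x_2 + 5/2, LT = x_1**2*x_2.
f_2 = -2*x_2**2 + 11*x_2 + 13, LT = x_2**2.

S(f_1,f_2): lcm = x_1**2*x_2**2. S = 11/2*x_1**2*x_2 + 13/2*x_1**2 - 2/3*x_1*x_2**3 - 2*x_2**3 - 2*x_2**2 + 5/3*x_2.
  leading term x_1**2*x_2: subtract (11/3)·f_1 from 11/2*x_1**2*x_2 + 13/2*x_1**2 - 2/3*x_1*x_2**3 - 2*x_2**3 - 2*x_2**2 + 5/3*x_2 → 13/2*x_1**2 - 2/3*x_1*x_2**3 + 11/3*x_1*x_2**2 - 2*x_2**3 + 9*x_2**2 + 38/3*x_2 - 55/6
  leading term x_1**2: no divisor's leading term divides it; move 13/2*x_1**2 to the remainder.
  leading term x_1*x_2**3: subtract (1/3*x_1*x_2)·f_2 from -2/3*x_1*x_2**3 + 11/3*x_1*x_2**2 - 2*x_2**3 + 9*x_2**2 + 38/3*x_2 - 55/6 → -13/3*x_1*x_2 - 2*x_2**3 + 9*x_2**2 + 38/3*x_2 - 55/6
  leading term x_1*x_2: no divisor's leading term divides it; move -13/3*x_1*x_2 to the remainder.
  leading term x_2**3: subtract (x_2)·f_2 from -2*x_2**3 + 9*x_2**2 + 38/3*x_2 - 55/6 → -2*x_2**2 - 1/3*x_2 - 55/6
  leading term x_2**2: subtract (1)·f_2 from -2*x_2**2 - 1/3*x_2 - 55/6 → -34/3*x_2 - 133/6
  leading term x_2: no divisor's leading term divides it; move -34/3*x_2 to the remainder.
  leading term 1: no divisor's leading term divides it; move -133/6 to the remainder.
  remainder 13/2*x_1**2 - 13/3*x_1*x_2 - 34/3*x_2 - 133/6 ≠ 0; add g_3 = 13/2*x_1**2 - 13/3*x_1*x_2 - 34/3*x_2 - 133/6 to the basis.

S(f_1,g_3): lcm = x_1**2*x_2. S = -10/39*x_2**2 + 55/39*x_2 + 5/3.
  leading term x_2**2: subtract (5/39)·f_2 from -10/39*x_2**2 + 55/39*x_2 + 5/3 → 0
  remainder 0.

S(f_2,g_3): leading monomials are coprime, so the S-polynomial reduces to 0 (Buchberger's first criterion).
Every S-polynomial of the final basis reduces to 0, so we have a Gröbner basis.
Inter-reduce: drop elements whose leading term is divisible by another's, tail-reduce, and make monic.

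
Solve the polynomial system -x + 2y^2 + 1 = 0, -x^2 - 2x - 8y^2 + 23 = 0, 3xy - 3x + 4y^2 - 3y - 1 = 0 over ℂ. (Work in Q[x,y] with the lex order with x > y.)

{(3, 1)}

Compute a lex Gröbner basis by Buchberger's algorithm.
f_1 = -x + 2y^2 + 1, LT = x.
f_2 = -x^2 - 2x - 8y^2 + 23, LT = x^2.
f_3 = 3xy - 3x + 4y^2 - 3y - 1, LT = xy.

S(f_1,f_2): lcm = x^2. S = -2xy^2 - 3x - 8y^2 + 23.
  leading term xy^2: subtract (2y^2)·f_1 from -2xy^2 - 3x - 8y^2 + 23 → -3x - 4y^4 - 10y^2 + 23
  leading term x: subtract (3)·f_1 from -3x - 4y^4 - 10y^2 + 23 → -4y^4 - 16y^2 + 20
  leading term y^4: no divisor's leading term divides it; move -4y^4 to the remainder.
  leading term y^2: no divisor's leading term divides it; move -16y^2 to the remainder.
  leading term 1: no divisor's leading term divides it; move 20 to the remainder.
  remainder -4y^4 - 16y^2 + 20 ≠ 0; add h_4 = -4y^4 - 16y^2 + 20 to the basis.

S(f_1,f_3): lcm = xy. S = x - 2y^3 - 4/3y^2 + 1/3.
  leading term x: subtract (-1)·f_1 from x - 2y^3 - 4/3y^2 + 1/3 → -2y^3 + 2/3y^2 + 4/3
  leading term y^3: no divisor's leading term divides it; move -2y^3 to the remainder.
  leading term y^2: no divisor's leading term divides it; move 2/3y^2 to the remainder.
  leading term 1: no divisor's leading term divides it; move 4/3 to the remainder.
  remainder -2y^3 + 2/3y^2 + 4/3 ≠ 0; add h_5 = -2y^3 + 2/3y^2 + 4/3 to the basis.

S(f_2,f_3): lcm = x^2y. S = x^2 - 4/3xy^2 + 3xy + 1/3x + 8y^3 - 23y.
  leading term x^2: subtract (-x)·f_1 from x^2 - 4/3xy^2 + 3xy + 1/3x + 8y^3 - 23y → 2/3xy^2 + 3xy + 4/3x + 8y^3 - 23y
  leading term xy^2: subtract (-2/3y^2)·f_1 from 2/3xy^2 + 3xy + 4/3x + 8y^3 - 23y → 3xy + 4/3x + 4/3y^4 + 8y^3 + 2/3y^2 - 23y
  leading term xy: subtract (-3y)·f_1 from 3xy + 4/3x + 4/3y^4 + 8y^3 + 2/3y^2 - 23y → 4/3x + 4/3y^4 + 14y^3 + 2/3y^2 - 20y
  leading term x: subtract (-4/3)·f_1 from 4/3x + 4/3y^4 + 14y^3 + 2/3y^2 - 20y → 4/3y^4 + 14y^3 + 10/3y^2 - 20y + 4/3
  leading term y^4: subtract (-1/3)·h_4 from 4/3y^4 + 14y^3 + 10/3y^2 - 20y + 4/3 → 14y^3 - 2y^2 - 20y + 8
  leading term y^3: subtract (-7)·h_5 from 14y^3 - 2y^2 - 20y + 8 → 8/3y^2 - 20y + 52/3
  leading term y^2: no divisor's leading term divides it; move 8/3y^2 to the remainder.
  leading term y: no divisor's leading term divides it; move -20y to the remainder.
  leading term 1: no divisor's leading term divides it; move 52/3 to the remainder.
  remainder 8/3y^2 - 20y + 52/3 ≠ 0; add h_6 = 8/3y^2 - 20y + 52/3 to the basis.

S(f_3,h_4): lcm = xy^4. S = -xy^3 - 4xy^2 + 5x + 4/3y^5 - y^4 - 1/3y^3.
  leading term xy^3: subtract (y^3)·f_1 from -xy^3 - 4xy^2 + 5x + 4/3y^5 - y^4 - 1/3y^3 → -4xy^2 + 5x - 2/3y^5 - y^4 - 4/3y^3
  leading term xy^2: subtract (4y^2)·f_1 from -4xy^2 + 5x - 2/3y^5 - y^4 - 4/3y^3 → 5x - 2/3y^5 - 9y^4 - 4/3y^3 - 4y^2
  leading term x: subtract (-5)·f_1 from 5x - 2/3y^5 - 9y^4 - 4/3y^3 - 4y^2 → -2/3y^5 - 9y^4 - 4/3y^3 + 6y^2 + 5
  leading term y^5: subtract (1/6y)·h_4 from -2/3y^5 - 9y^4 - 4/3y^3 + 6y^2 + 5 → -9y^4 + 4/3y^3 + 6y^2 - 10/3y + 5
  leading term y^4: subtract (9/4)·h_4 from -9y^4 + 4/3y^3 + 6y^2 - 10/3y + 5 → 4/3y^3 + 42y^2 - 10/3y - 40
  leading term y^3: subtract (-2/3)·h_5 from 4/3y^3 + 42y^2 - 10/3y - 40 → 382/9y^2 - 10/3y - 352/9
  leading term y^2: subtract (191/12)·h_6 from 382/9y^2 - 10/3y - 352/9 → 315y - 315
  leading term y: no divisor's leading term divides it; move 315y to the remainder.
  leading term 1: no divisor's leading term divides it; move -315 to the remainder.
  remainder 315y - 315 ≠ 0; add h_7 = 315y - 315 to the basis.

The other S-polynomials (S(f_1,h_4), S(f_2,h_4), S(f_1,h_5), S(f_2,h_5), S(f_3,h_5), S(h_4,h_5), S(f_1,h_6), S(f_2,h_6), S(f_3,h_6), S(h_4,h_6), S(h_5,h_6), S(f_1,h_7), S(f_2,h_7), S(f_3,h_7), S(h_4,h_7), S(h_5,h_7), S(h_6,h_7)) all reduce to 0 modulo the current basis, so we have a Gröbner basis.
Inter-reduce: drop elements whose leading term is divisible by another's, tail-reduce, and make monic.
Reduced Gröbner basis: {x - 3, y - 1}.

From the last basis element, y - 1 = 0, so y takes values in {1}. Each choice, substituted upward through the basis, yields the corresponding point(s) of the solution set.
  y = 1: the earlier basis element becomes x - 3 = 0, giving x = 3 — point (3, 1).
Each listed point satisfies every original equation (direct substitution).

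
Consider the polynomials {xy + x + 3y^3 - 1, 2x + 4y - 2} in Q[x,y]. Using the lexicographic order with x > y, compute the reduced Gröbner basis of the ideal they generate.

G = {x + 2y - 1, y^3 - 2/3y^2 - 1/3y}

f_1 = xy + x + 3y^3 - 1, LT = xy.
f_2 = 2x + 4y - 2, LT = x.

S(f_1,f_2): lcm = xy. S = x + 3y^3 - 2y^2 + y - 1.
  leading term x: subtract (1/2)·f_2 from x + 3y^3 - 2y^2 + y - 1 → 3y^3 - 2y^2 - y
  leading term y^3: no divisor's leading term divides it; move 3y^3 to the remainder.
  leading term y^2: no divisor's leading term divides it; move -2y^2 to the remainder.
  leading term y: no divisor's leading term divides it; move -y to the remainder.
  remainder 3y^3 - 2y^2 - y ≠ 0; add g_3 = 3y^3 - 2y^2 - y to the basis.

The other S-polynomials (S(f_1,g_3), S(f_2,g_3)) all reduce to 0 modulo the current basis, so we have a Gröbner basis.
Inter-reduce: drop elements whose leading term is divisible by another's, tail-reduce, and make monic.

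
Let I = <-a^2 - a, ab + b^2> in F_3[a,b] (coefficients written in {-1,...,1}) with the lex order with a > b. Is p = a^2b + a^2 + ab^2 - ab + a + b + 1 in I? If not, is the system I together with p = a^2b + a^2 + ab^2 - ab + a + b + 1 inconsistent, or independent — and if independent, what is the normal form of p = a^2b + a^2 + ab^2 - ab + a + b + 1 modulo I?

a^2b + a^2 + ab^2 - ab + a + b + 1 is independent of I; its normal form modulo I is b^2 + b + 1.

First compute the reduced Gröbner basis of I by Buchberger's algorithm.
f_1 = -a^2 - a, LT = a^2.
f_2 = ab + b^2, LT = ab.

S(f_1,f_2): lcm = a^2b. S = -ab^2 + ab.
  reduce S modulo (f_1, f_2):
  remainder b^3 - b^2 ≠ 0; add h_3 = b^3 - b^2 to the basis.

The other S-polynomials (S(f_1,h_3), S(f_2,h_3)) all reduce to 0 modulo the current basis, so we have a Gröbner basis.
Inter-reduce: drop elements whose leading term is divisible by another's, tail-reduce, and make monic.
Reduced Gröbner basis: {a^2 + a, ab + b^2, b^3 - b^2}.
Label its elements g_1 = a^2 + a, g_2 = ab + b^2, g_3 = b^3 - b^2.

Reduce p = a^2b + a^2 + ab^2 - ab + a + b + 1 modulo G:
  leading term a^2b: subtract (b)·g_1 from a^2b + a^2 + ab^2 - ab + a + b + 1 → a^2 + ab^2 + ab + a + b + 1
  leading term a^2: subtract (1)·g_1 from a^2 + ab^2 + ab + a + b + 1 → ab^2 + ab + b + 1
  leading term ab^2: subtract (b)·g_2 from ab^2 + ab + b + 1 → ab - b^3 + b + 1
  leading term ab: subtract (1)·g_2 from ab - b^3 + b + 1 → -b^3 - b^2 + b + 1
  leading term b^3: subtract (-1)·g_3 from -b^3 - b^2 + b + 1 → b^2 + b + 1
  leading term b^2: no divisor's leading term divides it; move b^2 to the remainder.
  leading term b: no divisor's leading term divides it; move b to the remainder.
  leading term 1: no divisor's leading term divides it; move 1 to the remainder.
  normal form = b^2 + b + 1.
The normal form is nonzero, so p ∉ I. Since p minus its normal form lies in I, I + (p) = I + (r) where r = b^2 + b + 1; decide whether this ideal is the whole ring.
Run Buchberger on G together with r (pairs among the g_i already reduce to 0 since G is a Gröbner basis):
g_1 = a^2 + a, LT = a^2.
g_2 = ab + b^2, LT = ab.
g_3 = b^3 - b^2, LT = b^3.
r = b^2 + b + 1, LT = b^2.

S(g_2,r): lcm = ab^2. S = -ab - a + b^3.
  reduce S modulo (g_1, g_2, g_3, r):
  remainder -a + b + 1 ≠ 0; add m_5 = -a + b + 1 to the basis.

S(g_3,r): lcm = b^3. S = b^2 - b.
  reduce S modulo (g_1, g_2, g_3, r, m_5):
  remainder b - 1 ≠ 0; add m_6 = b - 1 to the basis.

The other S-polynomials (S(g_1,g_2), S(g_1,g_3), S(g_1,r), S(g_2,g_3), S(g_1,m_5), S(g_2,m_5), S(g_3,m_5), S(r,m_5), S(g_1,m_6), S(g_2,m_6), S(g_3,m_6), S(r,m_6), S(m_5,m_6)) all reduce to 0 modulo the current basis, so we have a Gröbner basis.
Inter-reduce: drop elements whose leading term is divisible by another's, tail-reduce, and make monic.
Reduced Gröbner basis: {a + 1, b - 1}.
The reduced Gröbner basis of I + (p) is {a + 1, b - 1} ≠ {1}, a proper ideal, so the enlarged system stays consistent: p is independent of I, with normal form b^2 + b + 1.

Ideal membership is decidable via reduction modulo a Gröbner basis.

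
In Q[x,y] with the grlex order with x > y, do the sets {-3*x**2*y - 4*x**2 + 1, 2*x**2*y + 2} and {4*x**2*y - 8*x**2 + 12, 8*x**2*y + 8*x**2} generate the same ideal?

For a fixed monomial order, each ideal has a unique reduced Gröbner basis; comparing bases decides equality.
Buchberger on the first generating set:
f_1 = -3*x**2*y - 4*x**2 + 1, LT = x**2*y.
f_2 = 2*x**2*y + 2, LT = x**2*y.

S(f_1,f_2): lcm = x**2*y. S = 4/3*x**2 - 4/3.
  leading term x**2: no divisor's leading term divides it; move 4/3*x**2 to the remainder.
  leading term 1: no divisor's leading term divides it; move -4/3 to the remainder.
  remainder 4/3*x**2 - 4/3 ≠ 0; add g_3 = 4/3*x**2 - 4/3 to the basis.

S(f_1,g_3): lcm = x**2*y. S = 4/3*x**2 + y - 1/3.
  leading term x**2: subtract (1)·g_3 from 4/3*x**2 + y - 1/3 → y + 1
  leading term y: no divisor's leading term divides it; move y to the remainder.
  leading term 1: no divisor's leading term divides it; move 1 to the remainder.
  remainder y + 1 ≠ 0; add g_4 = y + 1 to the basis.

The other S-polynomials (S(f_2,g_3), S(f_1,g_4), S(f_2,g_4), S(g_3,g_4)) all reduce to 0 modulo the current basis, so we have a Gröbner basis.
Inter-reduce: drop elements whose leading term is divisible by another's, tail-reduce, and make monic.
Reduced Gröbner basis: {x**2 - 1, y + 1}.

Buchberger on the second generating set:
h_1 = 4*x**2*y - 8*x**2 + 12, LT = x**2*y.
h_2 = 8*x**2*y + 8*x**2, LT = x**2*y.

S(h_1,h_2): lcm = x**2*y. S = -3*x**2 + 3.
  leading term x**2: no divisor's leading term divides it; move -3*x**2 to the remainder.
  leading term 1: no divisor's leading term divides it; move 3 to the remainder.
  remainder -3*x**2 + 3 ≠ 0; add k_3 = -3*x**2 + 3 to the basis.

S(h_1,k_3): lcm = x**2*y. S = -2*x**2 + y + 3.
  leading term x**2: subtract (2/3)·k_3 from -2*x**2 + y + 3 → y + 1
  leading term y: no divisor's leading term divides it; move y to the remainder.
  leading term 1: no divisor's leading term divides it; move 1 to the remainder.
  remainder y + 1 ≠ 0; add k_4 = y + 1 to the basis.

The other S-polynomials (S(h_2,k_3), S(h_1,k_4), S(h_2,k_4), S(k_3,k_4)) all reduce to 0 modulo the current basis, so we have a Gröbner basis.
Inter-reduce: drop elements whose leading term is divisible by another's, tail-reduce, and make monic.
Reduced Gröbner basis: {x**2 - 1, y + 1}.

These coincide, so the ideals are equal.

Yes, the ideals are equal.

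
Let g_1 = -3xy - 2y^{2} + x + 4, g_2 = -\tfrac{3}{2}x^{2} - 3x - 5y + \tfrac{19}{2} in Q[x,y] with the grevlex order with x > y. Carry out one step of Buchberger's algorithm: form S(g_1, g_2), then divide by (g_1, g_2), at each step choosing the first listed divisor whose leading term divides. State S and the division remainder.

S(g_1, g_2) = \tfrac{2}{3}xy^{2} - \tfrac{1}{3}x^{2} - 2xy - \tfrac{10}{3}y^{2} - \tfrac{4}{3}x + \tfrac{19}{3}y; remainder on division = -\tfrac{4}{9}y^{3} - \tfrac{58}{27}y^{2} - \tfrac{34}{27}x + \tfrac{25}{3}y - \tfrac{121}{27}.

lcm(LM(g_1), LM(g_2)) = x^{2}y.
S = (lcm/LT(g_1))·g_1 − (lcm/LT(g_2))·g_2 = \tfrac{2}{3}xy^{2} - \tfrac{1}{3}x^{2} - 2xy - \tfrac{10}{3}y^{2} - \tfrac{4}{3}x + \tfrac{19}{3}y.
Reduce S modulo (g_1, g_2) in that order:
  leading term xy^{2}: subtract (-\tfrac{2}{9}y)·g_1 from \tfrac{2}{3}xy^{2} - \tfrac{1}{3}x^{2} - 2xy - \tfrac{10}{3}y^{2} - \tfrac{4}{3}x + \tfrac{19}{3}y → -\tfrac{4}{9}y^{3} - \tfrac{1}{3}x^{2} - \tfrac{16}{9}xy - \tfrac{10}{3}y^{2} - \tfrac{4}{3}x + \tfrac{65}{9}y
  leading term y^{3}: no divisor's leading term divides it; move -\tfrac{4}{9}y^{3} to the remainder.
  leading term x^{2}: subtract (\tfrac{2}{9})·g_2 from -\tfrac{1}{3}x^{2} - \tfrac{16}{9}xy - \tfrac{10}{3}y^{2} - \tfrac{4}{3}x + \tfrac{65}{9}y → -\tfrac{16}{9}xy - \tfrac{10}{3}y^{2} - \tfrac{2}{3}x + \tfrac{25}{3}y - \tfrac{19}{9}
  leading term xy: subtract (\tfrac{16}{27})·g_1 from -\tfrac{16}{9}xy - \tfrac{10}{3}y^{2} - \tfrac{2}{3}x + \tfrac{25}{3}y - \tfrac{19}{9} → -\tfrac{58}{27}y^{2} - \tfrac{34}{27}x + \tfrac{25}{3}y - \tfrac{121}{27}
  leading term y^{2}: no divisor's leading term divides it; move -\tfrac{58}{27}y^{2} to the remainder.
  leading term x: no divisor's leading term divides it; move -\tfrac{34}{27}x to the remainder.
  leading term y: no divisor's leading term divides it; move \tfrac{25}{3}y to the remainder.
  leading term 1: no divisor's leading term divides it; move -\tfrac{121}{27} to the remainder.
The remainder -\tfrac{4}{9}y^{3} - \tfrac{58}{27}y^{2} - \tfrac{34}{27}x + \tfrac{25}{3}y - \tfrac{121}{27} is nonzero, so it would be added as the next basis element.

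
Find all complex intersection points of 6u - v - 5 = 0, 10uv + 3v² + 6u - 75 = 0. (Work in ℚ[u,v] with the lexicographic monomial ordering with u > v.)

Compute a lex Gröbner basis by Buchberger's algorithm.
f_1 = 6u - v - 5, LT = u.
f_2 = 10uv + 6u + 3v² - 75, LT = uv.

S(f_1,f_2): lcm = uv. S = -⅗u - 7/15v² - ⅚v + 15/2.
  reduce S modulo (f_1, f_2):
  remainder -7/15v² - 14/15v + 7 ≠ 0; add h_3 = -7/15v² - 14/15v + 7 to the basis.

The other S-polynomials (S(f_1,h_3), S(f_2,h_3)) all reduce to 0 modulo the current basis, so we have a Gröbner basis.
Inter-reduce: drop elements whose leading term is divisible by another's, tail-reduce, and make monic.
Reduced Gröbner basis: {u - ⅙v - ⅚, v² + 2v - 15}.

The lex basis is triangular: the last element involves only v. Solving v² + 2v - 15 = 0 gives v ∈ {-5, 3}; substituting each value into the earlier elements determines the remaining variables.
  v = -5: the earlier basis element becomes u = 0, giving u = 0 — point (0, -5).
  v = 3: the earlier basis element becomes u - 4/3 = 0, giving u = 4/3 — point (4/3, 3).

{(0, -5), (4/3, 3)}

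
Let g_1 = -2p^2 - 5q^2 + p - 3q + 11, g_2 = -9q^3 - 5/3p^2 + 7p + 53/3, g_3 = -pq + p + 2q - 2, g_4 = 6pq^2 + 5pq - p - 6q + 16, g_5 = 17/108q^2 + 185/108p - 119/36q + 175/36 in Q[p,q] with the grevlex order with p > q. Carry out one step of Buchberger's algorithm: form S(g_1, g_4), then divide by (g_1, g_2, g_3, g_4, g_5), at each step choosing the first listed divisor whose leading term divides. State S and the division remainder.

S(g_1, g_4) = 5/2q^4 - 5/6p^2q - 1/2pq^2 + 3/2q^3 + 1/6p^2 + pq - 11/2q^2 - 8/3p; remainder on division = 1667/51p - 494/9q + 13399/153.

lcm(LM(g_1), LM(g_4)) = p^2q^2.
S = (lcm/LT(g_1))·g_1 − (lcm/LT(g_4))·g_4 = 5/2q^4 - 5/6p^2q - 1/2pq^2 + 3/2q^3 + 1/6p^2 + pq - 11/2q^2 - 8/3p.
Reduce S modulo (g_1, g_2, g_3, g_4, g_5) in that order:
  leading term q^4: subtract (-5/18q)·g_2 from 5/2q^4 - 5/6p^2q - 1/2pq^2 + 3/2q^3 + 1/6p^2 + pq - 11/2q^2 - 8/3p → -35/27p^2q - 1/2pq^2 + 3/2q^3 + 1/6p^2 + 53/18pq - 11/2q^2 - 8/3p + 265/54q
  leading term p^2q: subtract (35/54q)·g_1 from -35/27p^2q - 1/2pq^2 + 3/2q^3 + 1/6p^2 + 53/18pq - 11/2q^2 - 8/3p + 265/54q → -1/2pq^2 + 128/27q^3 + 1/6p^2 + 62/27pq - 32/9q^2 - 8/3p - 20/9q
  leading term pq^2: subtract (1/2q)·g_3 from -1/2pq^2 + 128/27q^3 + 1/6p^2 + 62/27pq - 32/9q^2 - 8/3p - 20/9q → 128/27q^3 + 1/6p^2 + 97/54pq - 41/9q^2 - 8/3p - 11/9q
  leading term q^3: subtract (-128/243)·g_2 from 128/27q^3 + 1/6p^2 + 97/54pq - 41/9q^2 - 8/3p - 11/9q → -1037/1458p^2 + 97/54pq - 41/9q^2 + 248/243p - 11/9q + 6784/729
  leading term p^2: subtract (1037/2916)·g_1 from -1037/1458p^2 + 97/54pq - 41/9q^2 + 248/243p - 11/9q + 6784/729 → 97/54pq - 8099/2916q^2 + 1939/2916p - 151/972q + 5243/972
  leading term pq: subtract (-97/54)·g_3 from 97/54pq - 8099/2916q^2 + 1939/2916p - 151/972q + 5243/972 → -8099/2916q^2 + 7177/2916p + 3341/972q + 1751/972
  leading term q^2: subtract (-8099/459)·g_5 from -8099/2916q^2 + 7177/2916p + 3341/972q + 1751/972 → 1667/51p - 494/9q + 13399/153
  leading term p: no divisor's leading term divides it; move 1667/51p to the remainder.
  leading term q: no divisor's leading term divides it; move -494/9q to the remainder.
  leading term 1: no divisor's leading term divides it; move 13399/153 to the remainder.
The remainder 1667/51p - 494/9q + 13399/153 is nonzero, so it would be added as the next basis element.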